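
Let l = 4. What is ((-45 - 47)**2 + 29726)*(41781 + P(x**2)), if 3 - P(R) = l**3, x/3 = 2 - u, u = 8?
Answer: 1593286800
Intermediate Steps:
x = -18 (x = 3*(2 - 1*8) = 3*(2 - 8) = 3*(-6) = -18)
P(R) = -61 (P(R) = 3 - 1*4**3 = 3 - 1*64 = 3 - 64 = -61)
((-45 - 47)**2 + 29726)*(41781 + P(x**2)) = ((-45 - 47)**2 + 29726)*(41781 - 61) = ((-92)**2 + 29726)*41720 = (8464 + 29726)*41720 = 38190*41720 = 1593286800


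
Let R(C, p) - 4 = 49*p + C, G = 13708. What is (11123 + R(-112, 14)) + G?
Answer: 25409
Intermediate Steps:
R(C, p) = 4 + C + 49*p (R(C, p) = 4 + (49*p + C) = 4 + (C + 49*p) = 4 + C + 49*p)
(11123 + R(-112, 14)) + G = (11123 + (4 - 112 + 49*14)) + 13708 = (11123 + (4 - 112 + 686)) + 13708 = (11123 + 578) + 13708 = 11701 + 13708 = 25409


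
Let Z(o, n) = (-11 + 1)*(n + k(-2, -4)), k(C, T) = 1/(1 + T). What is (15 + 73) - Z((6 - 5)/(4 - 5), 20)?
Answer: 854/3 ≈ 284.67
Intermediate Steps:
Z(o, n) = 10/3 - 10*n (Z(o, n) = (-11 + 1)*(n + 1/(1 - 4)) = -10*(n + 1/(-3)) = -10*(n - ⅓) = -10*(-⅓ + n) = 10/3 - 10*n)
(15 + 73) - Z((6 - 5)/(4 - 5), 20) = (15 + 73) - (10/3 - 10*20) = 88 - (10/3 - 200) = 88 - 1*(-590/3) = 88 + 590/3 = 854/3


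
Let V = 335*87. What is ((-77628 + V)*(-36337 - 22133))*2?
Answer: 5669602020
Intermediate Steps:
V = 29145
((-77628 + V)*(-36337 - 22133))*2 = ((-77628 + 29145)*(-36337 - 22133))*2 = -48483*(-58470)*2 = 2834801010*2 = 5669602020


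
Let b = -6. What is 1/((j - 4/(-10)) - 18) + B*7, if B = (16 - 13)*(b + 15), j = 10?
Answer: 7177/38 ≈ 188.87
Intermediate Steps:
B = 27 (B = (16 - 13)*(-6 + 15) = 3*9 = 27)
1/((j - 4/(-10)) - 18) + B*7 = 1/((10 - 4/(-10)) - 18) + 27*7 = 1/((10 - 4*(-⅒)) - 18) + 189 = 1/((10 + ⅖) - 18) + 189 = 1/(52/5 - 18) + 189 = 1/(-38/5) + 189 = -5/38 + 189 = 7177/38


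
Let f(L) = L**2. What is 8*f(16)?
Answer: 2048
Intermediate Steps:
8*f(16) = 8*16**2 = 8*256 = 2048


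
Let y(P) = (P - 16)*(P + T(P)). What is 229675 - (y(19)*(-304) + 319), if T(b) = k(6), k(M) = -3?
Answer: 243948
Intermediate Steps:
T(b) = -3
y(P) = (-16 + P)*(-3 + P) (y(P) = (P - 16)*(P - 3) = (-16 + P)*(-3 + P))
229675 - (y(19)*(-304) + 319) = 229675 - ((48 + 19² - 19*19)*(-304) + 319) = 229675 - ((48 + 361 - 361)*(-304) + 319) = 229675 - (48*(-304) + 319) = 229675 - (-14592 + 319) = 229675 - 1*(-14273) = 229675 + 14273 = 243948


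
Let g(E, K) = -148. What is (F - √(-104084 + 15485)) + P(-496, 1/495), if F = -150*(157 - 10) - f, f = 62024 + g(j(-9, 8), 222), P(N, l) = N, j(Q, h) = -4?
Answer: -84422 - I*√88599 ≈ -84422.0 - 297.66*I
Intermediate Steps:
f = 61876 (f = 62024 - 148 = 61876)
F = -83926 (F = -150*(157 - 10) - 1*61876 = -150*147 - 61876 = -22050 - 61876 = -83926)
(F - √(-104084 + 15485)) + P(-496, 1/495) = (-83926 - √(-104084 + 15485)) - 496 = (-83926 - √(-88599)) - 496 = (-83926 - I*√88599) - 496 = -84422 - I*√88599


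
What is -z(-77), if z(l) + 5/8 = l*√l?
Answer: 5/8 + 77*I*√77 ≈ 0.625 + 675.67*I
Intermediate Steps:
z(l) = -5/8 + l^(3/2) (z(l) = -5/8 + l*√l = -5/8 + l^(3/2))
-z(-77) = -(-5/8 + (-77)^(3/2)) = -(-5/8 - 77*I*√77) = 5/8 + 77*I*√77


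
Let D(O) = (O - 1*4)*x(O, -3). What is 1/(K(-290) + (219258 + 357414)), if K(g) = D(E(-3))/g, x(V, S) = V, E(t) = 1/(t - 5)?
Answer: 18560/10703032287 ≈ 1.7341e-6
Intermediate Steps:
E(t) = 1/(-5 + t)
D(O) = O*(-4 + O) (D(O) = (O - 1*4)*O = (O - 4)*O = (-4 + O)*O = O*(-4 + O))
K(g) = 33/(64*g) (K(g) = ((-4 + 1/(-5 - 3))/(-5 - 3))/g = ((-4 + 1/(-8))/(-8))/g = (-(-4 - ⅛)/8)/g = (-⅛*(-33/8))/g = 33/(64*g))
1/(K(-290) + (219258 + 357414)) = 1/((33/64)/(-290) + (219258 + 357414)) = 1/((33/64)*(-1/290) + 576672) = 1/(-33/18560 + 576672) = 1/(10703032287/18560) = 18560/10703032287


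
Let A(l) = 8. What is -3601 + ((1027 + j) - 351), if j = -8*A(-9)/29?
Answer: -84889/29 ≈ -2927.2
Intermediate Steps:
j = -64/29 ≈ -2.2069
-3601 + ((1027 + j) - 351) = -3601 + ((1027 - 64/29) - 351) = -3601 + (29719/29 - 351) = -3601 + 19540/29 = -84889/29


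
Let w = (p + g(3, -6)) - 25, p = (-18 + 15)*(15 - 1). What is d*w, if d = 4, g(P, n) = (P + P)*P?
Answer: -196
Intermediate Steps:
g(P, n) = 2*P² (g(P, n) = (2*P)*P = 2*P²)
p = -42 (p = -3*14 = -42)
w = -49 (w = (-42 + 2*3²) - 25 = (-42 + 2*9) - 25 = (-42 + 18) - 25 = -24 - 25 = -49)
d*w = 4*(-49) = -196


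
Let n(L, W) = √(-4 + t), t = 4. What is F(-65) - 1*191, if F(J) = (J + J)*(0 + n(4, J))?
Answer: -191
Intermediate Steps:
n(L, W) = 0 (n(L, W) = √(-4 + 4) = √0 = 0)
F(J) = 0 (F(J) = (J + J)*(0 + 0) = (2*J)*0 = 0)
F(-65) - 1*191 = 0 - 1*191 = 0 - 191 = -191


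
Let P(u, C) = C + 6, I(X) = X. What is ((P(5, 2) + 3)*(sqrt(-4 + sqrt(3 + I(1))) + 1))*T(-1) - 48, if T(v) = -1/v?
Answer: -37 + 11*I*sqrt(2) ≈ -37.0 + 15.556*I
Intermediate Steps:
P(u, C) = 6 + C
((P(5, 2) + 3)*(sqrt(-4 + sqrt(3 + I(1))) + 1))*T(-1) - 48 = (((6 + 2) + 3)*(sqrt(-4 + sqrt(3 + 1)) + 1))*(-1/(-1)) - 48 = ((8 + 3)*(sqrt(-4 + sqrt(4)) + 1))*(-1*(-1)) - 48 = (11*(sqrt(-4 + 2) + 1))*1 - 48 = (11*(sqrt(-2) + 1))*1 - 48 = (11*(I*sqrt(2) + 1))*1 - 48 = (11*(1 + I*sqrt(2)))*1 - 48 = (11 + 11*I*sqrt(2))*1 - 48 = (11 + 11*I*sqrt(2)) - 48 = -37 + 11*I*sqrt(2)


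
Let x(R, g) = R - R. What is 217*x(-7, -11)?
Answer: 0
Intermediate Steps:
x(R, g) = 0
217*x(-7, -11) = 217*0 = 0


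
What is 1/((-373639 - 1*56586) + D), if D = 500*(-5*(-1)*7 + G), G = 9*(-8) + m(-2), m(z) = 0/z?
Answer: -1/448725 ≈ -2.2285e-6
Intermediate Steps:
m(z) = 0
G = -72 (G = 9*(-8) + 0 = -72 + 0 = -72)
D = -18500 (D = 500*(-5*(-1)*7 - 72) = 500*(5*7 - 72) = 500*(35 - 72) = 500*(-37) = -18500)
1/((-373639 - 1*56586) + D) = 1/((-373639 - 1*56586) - 18500) = 1/((-373639 - 56586) - 18500) = 1/(-430225 - 18500) = 1/(-448725) = -1/448725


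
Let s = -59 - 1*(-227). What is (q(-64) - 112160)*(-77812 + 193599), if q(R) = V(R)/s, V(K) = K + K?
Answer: -38960274416/3 ≈ -1.2987e+10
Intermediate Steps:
s = 168 (s = -59 + 227 = 168)
V(K) = 2*K
q(R) = R/84 (q(R) = (2*R)/168 = (2*R)*(1/168) = R/84)
(q(-64) - 112160)*(-77812 + 193599) = ((1/84)*(-64) - 112160)*(-77812 + 193599) = (-16/21 - 112160)*115787 = -2355376/21*115787 = -38960274416/3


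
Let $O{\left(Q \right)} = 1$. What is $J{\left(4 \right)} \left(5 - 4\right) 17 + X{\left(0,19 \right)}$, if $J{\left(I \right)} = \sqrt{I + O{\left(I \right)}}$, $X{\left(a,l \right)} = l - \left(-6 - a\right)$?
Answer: $25 + 17 \sqrt{5} \approx 63.013$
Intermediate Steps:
$X{\left(a,l \right)} = 6 + a + l$ ($X{\left(a,l \right)} = l + \left(6 + a\right) = 6 + a + l$)
$J{\left(I \right)} = \sqrt{1 + I}$ ($J{\left(I \right)} = \sqrt{I + 1} = \sqrt{1 + I}$)
$J{\left(4 \right)} \left(5 - 4\right) 17 + X{\left(0,19 \right)} = \sqrt{1 + 4} \left(5 - 4\right) 17 + \left(6 + 0 + 19\right) = \sqrt{5} \cdot 1 \cdot 17 + 25 = \sqrt{5} \cdot 17 + 25 = 17 \sqrt{5} + 25 = 25 + 17 \sqrt{5}$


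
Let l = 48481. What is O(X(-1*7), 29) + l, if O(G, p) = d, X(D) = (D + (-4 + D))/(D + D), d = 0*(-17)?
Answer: 48481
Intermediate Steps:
d = 0
X(D) = (-4 + 2*D)/(2*D) (X(D) = (-4 + 2*D)/((2*D)) = (-4 + 2*D)*(1/(2*D)) = (-4 + 2*D)/(2*D))
O(G, p) = 0
O(X(-1*7), 29) + l = 0 + 48481 = 48481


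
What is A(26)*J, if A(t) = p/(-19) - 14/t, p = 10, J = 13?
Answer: -263/19 ≈ -13.842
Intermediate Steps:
A(t) = -10/19 - 14/t (A(t) = 10/(-19) - 14/t = 10*(-1/19) - 14/t = -10/19 - 14/t)
A(26)*J = (-10/19 - 14/26)*13 = (-10/19 - 14*1/26)*13 = (-10/19 - 7/13)*13 = -263/247*13 = -263/19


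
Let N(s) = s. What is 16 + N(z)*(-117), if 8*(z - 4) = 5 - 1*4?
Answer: -3733/8 ≈ -466.63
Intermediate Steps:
z = 33/8 (z = 4 + (5 - 1*4)/8 = 4 + (5 - 4)/8 = 4 + (⅛)*1 = 4 + ⅛ = 33/8 ≈ 4.1250)
16 + N(z)*(-117) = 16 + (33/8)*(-117) = 16 - 3861/8 = -3733/8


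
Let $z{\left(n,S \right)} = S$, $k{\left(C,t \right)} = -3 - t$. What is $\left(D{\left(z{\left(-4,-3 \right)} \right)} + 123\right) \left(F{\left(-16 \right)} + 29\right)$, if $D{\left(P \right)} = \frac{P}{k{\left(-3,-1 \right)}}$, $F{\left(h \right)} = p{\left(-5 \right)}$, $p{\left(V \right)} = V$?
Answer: $2988$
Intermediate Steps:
$F{\left(h \right)} = -5$
$D{\left(P \right)} = - \frac{P}{2}$ ($D{\left(P \right)} = \frac{P}{-3 - -1} = \frac{P}{-3 + 1} = \frac{P}{-2} = P \left(- \frac{1}{2}\right) = - \frac{P}{2}$)
$\left(D{\left(z{\left(-4,-3 \right)} \right)} + 123\right) \left(F{\left(-16 \right)} + 29\right) = \left(\left(- \frac{1}{2}\right) \left(-3\right) + 123\right) \left(-5 + 29\right) = \left(\frac{3}{2} + 123\right) 24 = \frac{249}{2} \cdot 24 = 2988$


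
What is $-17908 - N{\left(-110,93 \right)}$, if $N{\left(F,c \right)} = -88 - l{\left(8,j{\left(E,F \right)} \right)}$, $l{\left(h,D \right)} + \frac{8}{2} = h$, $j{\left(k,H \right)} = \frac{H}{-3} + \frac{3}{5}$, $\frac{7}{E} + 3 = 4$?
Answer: $-17816$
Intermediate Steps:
$E = 7$ ($E = \frac{7}{-3 + 4} = \frac{7}{1} = 7 \cdot 1 = 7$)
$j{\left(k,H \right)} = \frac{3}{5} - \frac{H}{3}$ ($j{\left(k,H \right)} = H \left(- \frac{1}{3}\right) + 3 \cdot \frac{1}{5} = - \frac{H}{3} + \frac{3}{5} = \frac{3}{5} - \frac{H}{3}$)
$l{\left(h,D \right)} = -4 + h$
$N{\left(F,c \right)} = -92$ ($N{\left(F,c \right)} = -88 - \left(-4 + 8\right) = -88 - 4 = -92$)
$-17908 - N{\left(-110,93 \right)} = -17908 - -92 = -17908 + 92 = -17816$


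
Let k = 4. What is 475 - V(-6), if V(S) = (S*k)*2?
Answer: 523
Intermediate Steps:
V(S) = 8*S (V(S) = (S*4)*2 = (4*S)*2 = 8*S)
475 - V(-6) = 475 - 8*(-6) = 475 - 1*(-48) = 475 + 48 = 523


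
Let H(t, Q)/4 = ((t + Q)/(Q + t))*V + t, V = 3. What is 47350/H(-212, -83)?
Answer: -23675/418 ≈ -56.639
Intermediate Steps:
H(t, Q) = 12 + 4*t (H(t, Q) = 4*(((t + Q)/(Q + t))*3 + t) = 4*(((Q + t)/(Q + t))*3 + t) = 4*(1*3 + t) = 4*(3 + t) = 12 + 4*t)
47350/H(-212, -83) = 47350/(12 + 4*(-212)) = 47350/(12 - 848) = 47350/(-836) = 47350*(-1/836) = -23675/418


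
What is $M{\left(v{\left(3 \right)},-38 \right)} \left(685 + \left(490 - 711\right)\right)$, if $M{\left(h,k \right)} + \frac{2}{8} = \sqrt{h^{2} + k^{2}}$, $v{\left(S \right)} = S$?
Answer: $-116 + 464 \sqrt{1453} \approx 17571.0$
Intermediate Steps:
$M{\left(h,k \right)} = - \frac{1}{4} + \sqrt{h^{2} + k^{2}}$
$M{\left(v{\left(3 \right)},-38 \right)} \left(685 + \left(490 - 711\right)\right) = \left(- \frac{1}{4} + \sqrt{3^{2} + \left(-38\right)^{2}}\right) \left(685 + \left(490 - 711\right)\right) = \left(- \frac{1}{4} + \sqrt{9 + 1444}\right) \left(685 - 221\right) = \left(- \frac{1}{4} + \sqrt{1453}\right) 464 = -116 + 464 \sqrt{1453}$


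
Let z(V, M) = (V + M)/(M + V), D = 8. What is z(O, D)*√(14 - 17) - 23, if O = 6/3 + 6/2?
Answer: -23 + I*√3 ≈ -23.0 + 1.732*I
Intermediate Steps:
O = 5 (O = 6*(⅓) + 6*(½) = 2 + 3 = 5)
z(V, M) = 1 (z(V, M) = (M + V)/(M + V) = 1)
z(O, D)*√(14 - 17) - 23 = 1*√(14 - 17) - 23 = 1*√(-3) - 23 = 1*(I*√3) - 23 = I*√3 - 23 = -23 + I*√3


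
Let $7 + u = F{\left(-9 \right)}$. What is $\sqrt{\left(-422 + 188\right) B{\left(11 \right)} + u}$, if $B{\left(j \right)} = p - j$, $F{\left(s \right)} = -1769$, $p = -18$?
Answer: $\sqrt{5010} \approx 70.781$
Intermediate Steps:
$u = -1776$ ($u = -7 - 1769 = -1776$)
$B{\left(j \right)} = -18 - j$
$\sqrt{\left(-422 + 188\right) B{\left(11 \right)} + u} = \sqrt{\left(-422 + 188\right) \left(-18 - 11\right) - 1776} = \sqrt{- 234 \left(-18 - 11\right) - 1776} = \sqrt{\left(-234\right) \left(-29\right) - 1776} = \sqrt{6786 - 1776} = \sqrt{5010}$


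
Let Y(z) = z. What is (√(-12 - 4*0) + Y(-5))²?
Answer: 13 - 20*I*√3 ≈ 13.0 - 34.641*I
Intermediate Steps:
(√(-12 - 4*0) + Y(-5))² = (√(-12 - 4*0) - 5)² = (√(-12 + 0) - 5)² = (√(-12) - 5)² = (2*I*√3 - 5)² = (-5 + 2*I*√3)²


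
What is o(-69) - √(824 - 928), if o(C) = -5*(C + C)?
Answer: 690 - 2*I*√26 ≈ 690.0 - 10.198*I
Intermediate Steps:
o(C) = -10*C
o(-69) - √(824 - 928) = -10*(-69) - √(824 - 928) = 690 - √(-104) = 690 - 2*I*√26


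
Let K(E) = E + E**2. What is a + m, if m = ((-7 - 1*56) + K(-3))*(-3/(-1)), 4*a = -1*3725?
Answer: -4409/4 ≈ -1102.3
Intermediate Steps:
a = -3725/4 (a = (-1*3725)/4 = (1/4)*(-3725) = -3725/4 ≈ -931.25)
m = -171 (m = ((-7 - 1*56) - 3*(1 - 3))*(-3/(-1)) = ((-7 - 56) - 3*(-2))*(-3*(-1)) = (-63 + 6)*3 = -57*3 = -171)
a + m = -3725/4 - 171 = -4409/4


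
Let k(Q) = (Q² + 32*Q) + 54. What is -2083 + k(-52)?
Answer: -989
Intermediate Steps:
k(Q) = 54 + Q² + 32*Q
-2083 + k(-52) = -2083 + (54 + (-52)² + 32*(-52)) = -2083 + (54 + 2704 - 1664) = -2083 + 1094 = -989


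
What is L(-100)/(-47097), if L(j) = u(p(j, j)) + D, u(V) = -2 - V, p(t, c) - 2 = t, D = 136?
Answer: -232/47097 ≈ -0.0049260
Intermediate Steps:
p(t, c) = 2 + t
L(j) = 132 - j (L(j) = (-2 - (2 + j)) + 136 = (-2 + (-2 - j)) + 136 = (-4 - j) + 136 = 132 - j)
L(-100)/(-47097) = (132 - 1*(-100))/(-47097) = (132 + 100)*(-1/47097) = 232*(-1/47097) = -232/47097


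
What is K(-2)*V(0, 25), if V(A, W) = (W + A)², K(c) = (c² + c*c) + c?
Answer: 3750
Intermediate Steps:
K(c) = c + 2*c² (K(c) = (c² + c²) + c = 2*c² + c = c + 2*c²)
V(A, W) = (A + W)²
K(-2)*V(0, 25) = (-2*(1 + 2*(-2)))*(0 + 25)² = -2*(1 - 4)*25² = -2*(-3)*625 = 6*625 = 3750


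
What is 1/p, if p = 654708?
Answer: 1/654708 ≈ 1.5274e-6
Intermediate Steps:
1/p = 1/654708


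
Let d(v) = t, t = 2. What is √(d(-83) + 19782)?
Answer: 2*√4946 ≈ 140.66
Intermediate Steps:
d(v) = 2
√(d(-83) + 19782) = √(2 + 19782) = √19784 = 2*√4946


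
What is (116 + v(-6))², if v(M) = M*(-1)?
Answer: 14884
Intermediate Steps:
v(M) = -M
(116 + v(-6))² = (116 - 1*(-6))² = (116 + 6)² = 122² = 14884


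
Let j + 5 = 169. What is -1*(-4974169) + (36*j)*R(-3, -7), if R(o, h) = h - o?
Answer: 4950553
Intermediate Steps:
j = 164 (j = -5 + 169 = 164)
-1*(-4974169) + (36*j)*R(-3, -7) = -1*(-4974169) + (36*164)*(-7 - 1*(-3)) = 4974169 + 5904*(-7 + 3) = 4974169 + 5904*(-4) = 4974169 - 23616 = 4950553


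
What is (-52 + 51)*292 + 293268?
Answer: 292976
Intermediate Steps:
(-52 + 51)*292 + 293268 = -1*292 + 293268 = -292 + 293268 = 292976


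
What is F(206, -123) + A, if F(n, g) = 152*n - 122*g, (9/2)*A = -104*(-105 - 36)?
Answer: 148730/3 ≈ 49577.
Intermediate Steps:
A = 9776/3 (A = 2*(-104*(-105 - 36))/9 = 2*(-104*(-141))/9 = (2/9)*14664 = 9776/3 ≈ 3258.7)
F(n, g) = -122*g + 152*n
F(206, -123) + A = (-122*(-123) + 152*206) + 9776/3 = (15006 + 31312) + 9776/3 = 46318 + 9776/3 = 148730/3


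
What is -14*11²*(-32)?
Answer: 54208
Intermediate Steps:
-14*11²*(-32) = -14*121*(-32) = -1694*(-32) = 54208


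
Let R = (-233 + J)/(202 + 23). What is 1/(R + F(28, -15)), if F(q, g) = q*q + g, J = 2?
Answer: 75/57598 ≈ 0.0013021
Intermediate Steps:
R = -77/75 (R = (-233 + 2)/(202 + 23) = -231/225 = -231*1/225 = -77/75 ≈ -1.0267)
F(q, g) = g + q**2 (F(q, g) = q**2 + g = g + q**2)
1/(R + F(28, -15)) = 1/(-77/75 + (-15 + 28**2)) = 1/(-77/75 + (-15 + 784)) = 1/(-77/75 + 769) = 1/(57598/75) = 75/57598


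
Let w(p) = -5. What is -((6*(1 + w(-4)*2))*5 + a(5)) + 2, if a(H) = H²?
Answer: 247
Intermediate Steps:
-((6*(1 + w(-4)*2))*5 + a(5)) + 2 = -((6*(1 - 5*2))*5 + 5²) + 2 = -((6*(1 - 10))*5 + 25) + 2 = -((6*(-9))*5 + 25) + 2 = -(-54*5 + 25) + 2 = -(-270 + 25) + 2 = -1*(-245) + 2 = 245 + 2 = 247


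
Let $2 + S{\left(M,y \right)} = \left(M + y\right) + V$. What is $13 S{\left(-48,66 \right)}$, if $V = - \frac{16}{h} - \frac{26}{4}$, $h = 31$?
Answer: $\frac{7241}{62} \approx 116.79$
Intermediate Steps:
$V = - \frac{435}{62}$ ($V = - \frac{16}{31} - \frac{26}{4} = \left(-16\right) \frac{1}{31} - \frac{13}{2} = - \frac{16}{31} - \frac{13}{2} = - \frac{435}{62} \approx -7.0161$)
$S{\left(M,y \right)} = - \frac{559}{62} + M + y$ ($S{\left(M,y \right)} = -2 - \left(\frac{435}{62} - M - y\right) = -2 + \left(- \frac{435}{62} + M + y\right) = - \frac{559}{62} + M + y$)
$13 S{\left(-48,66 \right)} = 13 \left(- \frac{559}{62} - 48 + 66\right) = 13 \cdot \frac{557}{62} = \frac{7241}{62}$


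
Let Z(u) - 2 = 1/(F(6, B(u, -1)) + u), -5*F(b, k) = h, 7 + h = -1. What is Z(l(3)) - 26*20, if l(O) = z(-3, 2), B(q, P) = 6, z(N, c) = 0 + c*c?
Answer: -14499/28 ≈ -517.82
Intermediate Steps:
z(N, c) = c² (z(N, c) = 0 + c² = c²)
h = -8 (h = -7 - 1 = -8)
F(b, k) = 8/5 (F(b, k) = -⅕*(-8) = 8/5)
l(O) = 4 (l(O) = 2² = 4)
Z(u) = 2 + 1/(8/5 + u)
Z(l(3)) - 26*20 = (21 + 10*4)/(8 + 5*4) - 26*20 = (21 + 40)/(8 + 20) - 520 = 61/28 - 520 = -14499/28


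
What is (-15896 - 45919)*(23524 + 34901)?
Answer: -3611541375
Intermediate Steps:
(-15896 - 45919)*(23524 + 34901) = -61815*58425 = -3611541375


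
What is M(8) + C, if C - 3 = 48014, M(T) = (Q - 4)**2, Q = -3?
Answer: 48066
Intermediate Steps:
M(T) = 49 (M(T) = (-3 - 4)**2 = (-7)**2 = 49)
C = 48017 (C = 3 + 48014 = 48017)
M(8) + C = 49 + 48017 = 48066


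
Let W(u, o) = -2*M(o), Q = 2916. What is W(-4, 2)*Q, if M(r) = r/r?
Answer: -5832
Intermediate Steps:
M(r) = 1
W(u, o) = -2 (W(u, o) = -2*1 = -2)
W(-4, 2)*Q = -2*2916 = -5832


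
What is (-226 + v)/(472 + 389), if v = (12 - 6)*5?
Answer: -28/123 ≈ -0.22764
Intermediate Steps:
v = 30 (v = 6*5 = 30)
(-226 + v)/(472 + 389) = (-226 + 30)/(472 + 389) = -196/861 = (1/861)*(-196) = -28/123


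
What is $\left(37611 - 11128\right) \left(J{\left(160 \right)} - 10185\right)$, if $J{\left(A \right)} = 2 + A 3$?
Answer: $-256964549$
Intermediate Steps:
$J{\left(A \right)} = 2 + 3 A$
$\left(37611 - 11128\right) \left(J{\left(160 \right)} - 10185\right) = \left(37611 - 11128\right) \left(\left(2 + 3 \cdot 160\right) - 10185\right) = 26483 \left(\left(2 + 480\right) - 10185\right) = 26483 \left(482 - 10185\right) = 26483 \left(-9703\right) = -256964549$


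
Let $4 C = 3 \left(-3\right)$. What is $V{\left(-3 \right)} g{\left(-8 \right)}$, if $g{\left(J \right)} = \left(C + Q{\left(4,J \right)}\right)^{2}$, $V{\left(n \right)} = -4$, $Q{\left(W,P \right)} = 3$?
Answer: $- \frac{9}{4} \approx -2.25$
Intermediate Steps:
$C = - \frac{9}{4}$ ($C = \frac{3 \left(-3\right)}{4} = \frac{1}{4} \left(-9\right) = - \frac{9}{4} \approx -2.25$)
$g{\left(J \right)} = \frac{9}{16}$ ($g{\left(J \right)} = \left(- \frac{9}{4} + 3\right)^{2} = \left(\frac{3}{4}\right)^{2} = \frac{9}{16}$)
$V{\left(-3 \right)} g{\left(-8 \right)} = \left(-4\right) \frac{9}{16} = - \frac{9}{4}$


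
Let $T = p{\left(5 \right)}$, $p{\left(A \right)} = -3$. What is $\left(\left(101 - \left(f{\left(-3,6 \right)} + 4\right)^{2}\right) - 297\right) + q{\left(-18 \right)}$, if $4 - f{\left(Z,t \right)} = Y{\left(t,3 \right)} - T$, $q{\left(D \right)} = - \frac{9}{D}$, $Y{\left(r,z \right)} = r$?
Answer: $- \frac{393}{2} \approx -196.5$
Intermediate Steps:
$T = -3$
$f{\left(Z,t \right)} = 1 - t$ ($f{\left(Z,t \right)} = 4 - \left(t - -3\right) = 4 - \left(t + 3\right) = 4 - \left(3 + t\right) = 1 - t$)
$\left(\left(101 - \left(f{\left(-3,6 \right)} + 4\right)^{2}\right) - 297\right) + q{\left(-18 \right)} = \left(\left(101 - \left(\left(1 - 6\right) + 4\right)^{2}\right) - 297\right) - \frac{9}{-18} = \left(\left(101 - \left(\left(1 - 6\right) + 4\right)^{2}\right) - 297\right) - - \frac{1}{2} = \left(\left(101 - \left(-5 + 4\right)^{2}\right) - 297\right) + \frac{1}{2} = \left(\left(101 - \left(-1\right)^{2}\right) - 297\right) + \frac{1}{2} = \left(\left(101 - 1\right) - 297\right) + \frac{1}{2} = \left(100 - 297\right) + \frac{1}{2} = -197 + \frac{1}{2} = - \frac{393}{2}$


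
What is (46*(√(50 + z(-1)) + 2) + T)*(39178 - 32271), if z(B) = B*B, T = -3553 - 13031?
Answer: -113910244 + 317722*√51 ≈ -1.1164e+8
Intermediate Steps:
T = -16584
z(B) = B²
(46*(√(50 + z(-1)) + 2) + T)*(39178 - 32271) = (46*(√(50 + (-1)²) + 2) - 16584)*(39178 - 32271) = (46*(√(50 + 1) + 2) - 16584)*6907 = (46*(√51 + 2) - 16584)*6907 = (46*(2 + √51) - 16584)*6907 = ((92 + 46*√51) - 16584)*6907 = (-16492 + 46*√51)*6907 = -113910244 + 317722*√51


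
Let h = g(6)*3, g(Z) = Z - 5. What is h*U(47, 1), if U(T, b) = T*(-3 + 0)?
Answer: -423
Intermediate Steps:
U(T, b) = -3*T (U(T, b) = T*(-3) = -3*T)
g(Z) = -5 + Z
h = 3 (h = (-5 + 6)*3 = 1*3 = 3)
h*U(47, 1) = 3*(-3*47) = 3*(-141) = -423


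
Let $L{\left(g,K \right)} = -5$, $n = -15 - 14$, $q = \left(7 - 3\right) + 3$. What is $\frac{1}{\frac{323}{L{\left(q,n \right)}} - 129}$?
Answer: $- \frac{5}{968} \approx -0.0051653$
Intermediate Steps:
$q = 7$ ($q = 4 + 3 = 7$)
$n = -29$
$\frac{1}{\frac{323}{L{\left(q,n \right)}} - 129} = \frac{1}{\frac{323}{-5} - 129} = \frac{1}{323 \left(- \frac{1}{5}\right) - 129} = \frac{1}{- \frac{323}{5} - 129} = \frac{1}{- \frac{968}{5}} = - \frac{5}{968}$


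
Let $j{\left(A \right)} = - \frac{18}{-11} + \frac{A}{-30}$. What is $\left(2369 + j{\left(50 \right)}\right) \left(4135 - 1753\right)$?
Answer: $\frac{62071744}{11} \approx 5.6429 \cdot 10^{6}$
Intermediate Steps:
$j{\left(A \right)} = \frac{18}{11} - \frac{A}{30}$ ($j{\left(A \right)} = \left(-18\right) \left(- \frac{1}{11}\right) + A \left(- \frac{1}{30}\right) = \frac{18}{11} - \frac{A}{30}$)
$\left(2369 + j{\left(50 \right)}\right) \left(4135 - 1753\right) = \left(2369 + \left(\frac{18}{11} - \frac{5}{3}\right)\right) \left(4135 - 1753\right) = \left(2369 + \left(\frac{18}{11} - \frac{5}{3}\right)\right) 2382 = \left(2369 - \frac{1}{33}\right) 2382 = \frac{78176}{33} \cdot 2382 = \frac{62071744}{11}$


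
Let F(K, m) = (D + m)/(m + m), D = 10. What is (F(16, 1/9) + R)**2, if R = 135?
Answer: 130321/4 ≈ 32580.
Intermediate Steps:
F(K, m) = (10 + m)/(2*m) (F(K, m) = (10 + m)/(m + m) = (10 + m)/((2*m)) = (10 + m)*(1/(2*m)) = (10 + m)/(2*m))
(F(16, 1/9) + R)**2 = ((10 + 1/9)/(2*(1/9)) + 135)**2 = ((1/2)*9*(91/9) + 135)**2 = (91/2 + 135)**2 = (361/2)**2 = 130321/4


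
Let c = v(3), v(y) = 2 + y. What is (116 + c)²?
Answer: 14641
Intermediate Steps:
c = 5 (c = 2 + 3 = 5)
(116 + c)² = (116 + 5)² = 121² = 14641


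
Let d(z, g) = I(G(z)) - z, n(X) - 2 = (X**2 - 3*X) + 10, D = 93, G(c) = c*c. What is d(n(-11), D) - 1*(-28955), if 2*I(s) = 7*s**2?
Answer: 2657694765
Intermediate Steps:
G(c) = c**2
I(s) = 7*s**2/2 (I(s) = (7*s**2)/2 = 7*s**2/2)
n(X) = 12 + X**2 - 3*X (n(X) = 2 + ((X**2 - 3*X) + 10) = 2 + (10 + X**2 - 3*X) = 12 + X**2 - 3*X)
d(z, g) = -z + 7*z**4/2 (d(z, g) = 7*(z**2)**2/2 - z = 7*z**4/2 - z = -z + 7*z**4/2)
d(n(-11), D) - 1*(-28955) = (-(12 + (-11)**2 - 3*(-11)) + 7*(12 + (-11)**2 - 3*(-11))**4/2) - 1*(-28955) = (-(12 + 121 + 33) + 7*(12 + 121 + 33)**4/2) + 28955 = (-1*166 + (7/2)*166**4) + 28955 = (-166 + (7/2)*759333136) + 28955 = (-166 + 2657665976) + 28955 = 2657665810 + 28955 = 2657694765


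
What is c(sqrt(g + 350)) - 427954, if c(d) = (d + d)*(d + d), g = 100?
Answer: -426154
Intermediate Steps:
c(d) = 4*d**2 (c(d) = (2*d)*(2*d) = 4*d**2)
c(sqrt(g + 350)) - 427954 = 4*(sqrt(100 + 350))**2 - 427954 = 4*(sqrt(450))**2 - 427954 = 4*(15*sqrt(2))**2 - 427954 = 4*450 - 427954 = 1800 - 427954 = -426154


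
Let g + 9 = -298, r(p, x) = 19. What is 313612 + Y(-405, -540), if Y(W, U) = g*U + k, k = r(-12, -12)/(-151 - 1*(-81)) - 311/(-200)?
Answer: 671150597/1400 ≈ 4.7939e+5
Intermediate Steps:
g = -307 (g = -9 - 298 = -307)
k = 1797/1400 (k = 19/(-151 - 1*(-81)) - 311/(-200) = 19/(-151 + 81) - 311*(-1/200) = 19/(-70) + 311/200 = 19*(-1/70) + 311/200 = -19/70 + 311/200 = 1797/1400 ≈ 1.2836)
Y(W, U) = 1797/1400 - 307*U (Y(W, U) = -307*U + 1797/1400 = 1797/1400 - 307*U)
313612 + Y(-405, -540) = 313612 + (1797/1400 - 307*(-540)) = 313612 + (1797/1400 + 165780) = 313612 + 232093797/1400 = 671150597/1400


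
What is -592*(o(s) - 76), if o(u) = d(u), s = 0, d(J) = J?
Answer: 44992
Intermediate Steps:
o(u) = u
-592*(o(s) - 76) = -592*(0 - 76) = -592*(-76) = 44992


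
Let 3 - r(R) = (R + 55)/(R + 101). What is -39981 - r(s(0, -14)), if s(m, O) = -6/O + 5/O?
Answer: -56576589/1415 ≈ -39983.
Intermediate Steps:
s(m, O) = -1/O
r(R) = 3 - (55 + R)/(101 + R) (r(R) = 3 - (R + 55)/(R + 101) = 3 - (55 + R)/(101 + R))
-39981 - r(s(0, -14)) = -39981 - 2*(124 - 1/(-14))/(101 - 1/(-14)) = -39981 - 2*(124 - 1*(-1/14))/(101 - 1*(-1/14)) = -39981 - 2*(124 + 1/14)/(101 + 1/14) = -39981 - 2*1737/(1415/14*14) = -39981 - 2*14*1737/(1415*14) = -39981 - 1*3474/1415 = -39981 - 3474/1415 = -56576589/1415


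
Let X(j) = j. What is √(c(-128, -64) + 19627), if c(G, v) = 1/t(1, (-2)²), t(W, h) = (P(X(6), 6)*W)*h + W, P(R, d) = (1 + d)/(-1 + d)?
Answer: 4*√1335873/33 ≈ 140.10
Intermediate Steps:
P(R, d) = (1 + d)/(-1 + d)
t(W, h) = W + 7*W*h/5 (t(W, h) = (((1 + 6)/(-1 + 6))*W)*h + W = ((7/5)*W)*h + W = (((⅕)*7)*W)*h + W = (7*W/5)*h + W = 7*W*h/5 + W = W + 7*W*h/5)
c(G, v) = 5/33 (c(G, v) = 1/((⅕)*1*(5 + 7*(-2)²)) = 1/((⅕)*1*(5 + 7*4)) = 1/((⅕)*1*(5 + 28)) = 1/((⅕)*1*33) = 1/(33/5) = 5/33)
√(c(-128, -64) + 19627) = √(5/33 + 19627) = √(647696/33) = 4*√1335873/33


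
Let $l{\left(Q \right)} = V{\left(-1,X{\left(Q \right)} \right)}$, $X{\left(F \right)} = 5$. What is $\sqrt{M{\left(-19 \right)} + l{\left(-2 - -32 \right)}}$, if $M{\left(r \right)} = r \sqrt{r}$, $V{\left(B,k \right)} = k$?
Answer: $\sqrt{5 - 19 i \sqrt{19}} \approx 6.6321 - 6.2438 i$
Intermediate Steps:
$l{\left(Q \right)} = 5$
$M{\left(r \right)} = r^{\frac{3}{2}}$
$\sqrt{M{\left(-19 \right)} + l{\left(-2 - -32 \right)}} = \sqrt{\left(-19\right)^{\frac{3}{2}} + 5} = \sqrt{- 19 i \sqrt{19} + 5} = \sqrt{5 - 19 i \sqrt{19}}$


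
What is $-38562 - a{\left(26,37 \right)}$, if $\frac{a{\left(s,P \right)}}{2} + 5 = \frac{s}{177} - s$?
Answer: $- \frac{6814552}{177} \approx -38500.0$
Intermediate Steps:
$a{\left(s,P \right)} = -10 - \frac{352 s}{177}$ ($a{\left(s,P \right)} = -10 + 2 \left(\frac{s}{177} - s\right) = -10 + 2 \left(- \frac{176 s}{177}\right) = -10 - \frac{352 s}{177}$)
$-38562 - a{\left(26,37 \right)} = -38562 - \left(-10 - \frac{9152}{177}\right) = -38562 - - \frac{10922}{177} = -38562 + \frac{10922}{177} = - \frac{6814552}{177}$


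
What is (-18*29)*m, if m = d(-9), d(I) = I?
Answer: 4698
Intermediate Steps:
m = -9
(-18*29)*m = -18*29*(-9) = -522*(-9) = 4698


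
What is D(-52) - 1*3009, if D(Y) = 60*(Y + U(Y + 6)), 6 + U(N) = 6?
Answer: -6129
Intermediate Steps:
U(N) = 0 (U(N) = -6 + 6 = 0)
D(Y) = 60*Y (D(Y) = 60*(Y + 0) = 60*Y)
D(-52) - 1*3009 = 60*(-52) - 1*3009 = -3120 - 3009 = -6129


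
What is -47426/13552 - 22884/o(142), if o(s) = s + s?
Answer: -40449119/481096 ≈ -84.077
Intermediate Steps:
o(s) = 2*s
-47426/13552 - 22884/o(142) = -47426/13552 - 22884/(2*142) = -47426*1/13552 - 22884/284 = -23713/6776 - 22884*1/284 = -23713/6776 - 5721/71 = -40449119/481096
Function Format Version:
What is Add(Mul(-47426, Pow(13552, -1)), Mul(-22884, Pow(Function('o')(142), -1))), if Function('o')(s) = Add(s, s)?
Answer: Rational(-40449119, 481096) ≈ -84.077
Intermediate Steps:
Function('o')(s) = Mul(2, s)
Add(Mul(-47426, Pow(13552, -1)), Mul(-22884, Pow(Function('o')(142), -1))) = Add(Mul(-47426, Pow(13552, -1)), Mul(-22884, Pow(Mul(2, 142), -1))) = Add(Mul(-47426, Rational(1, 13552)), Mul(-22884, Pow(284, -1))) = Add(Rational(-23713, 6776), Mul(-22884, Rational(1, 284))) = Add(Rational(-23713, 6776), Rational(-5721, 71)) = Rational(-40449119, 481096)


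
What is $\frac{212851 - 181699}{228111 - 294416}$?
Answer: $- \frac{31152}{66305} \approx -0.46983$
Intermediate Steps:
$\frac{212851 - 181699}{228111 - 294416} = \frac{31152}{-66305} = 31152 \left(- \frac{1}{66305}\right) = - \frac{31152}{66305}$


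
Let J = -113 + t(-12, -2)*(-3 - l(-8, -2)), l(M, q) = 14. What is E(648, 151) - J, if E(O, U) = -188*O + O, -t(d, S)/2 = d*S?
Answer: -121879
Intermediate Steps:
t(d, S) = -2*S*d (t(d, S) = -2*d*S = -2*S*d)
E(O, U) = -187*O
J = 703 (J = -113 + (-2*(-2)*(-12))*(-3 - 1*14) = -113 - 48*(-3 - 14) = -113 - 48*(-17) = -113 + 816 = 703)
E(648, 151) - J = -187*648 - 1*703 = -121176 - 703 = -121879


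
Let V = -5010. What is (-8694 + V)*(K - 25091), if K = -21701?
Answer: 641237568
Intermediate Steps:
(-8694 + V)*(K - 25091) = (-8694 - 5010)*(-21701 - 25091) = -13704*(-46792) = 641237568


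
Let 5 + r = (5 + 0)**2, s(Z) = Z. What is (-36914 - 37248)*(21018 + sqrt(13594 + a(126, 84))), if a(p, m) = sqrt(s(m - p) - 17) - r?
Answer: -1558736916 - 74162*sqrt(13574 + I*sqrt(59)) ≈ -1.5674e+9 - 2444.7*I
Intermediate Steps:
r = 20 (r = -5 + (5 + 0)**2 = -5 + 5**2 = -5 + 25 = 20)
a(p, m) = -20 + sqrt(-17 + m - p) (a(p, m) = sqrt((m - p) - 17) - 1*20 = sqrt(-17 + m - p) - 20 = -20 + sqrt(-17 + m - p))
(-36914 - 37248)*(21018 + sqrt(13594 + a(126, 84))) = (-36914 - 37248)*(21018 + sqrt(13594 + (-20 + sqrt(-17 + 84 - 1*126)))) = -74162*(21018 + sqrt(13594 + (-20 + sqrt(-17 + 84 - 126)))) = -74162*(21018 + sqrt(13594 + (-20 + sqrt(-59)))) = -74162*(21018 + sqrt(13594 + (-20 + I*sqrt(59)))) = -74162*(21018 + sqrt(13574 + I*sqrt(59))) = -1558736916 - 74162*sqrt(13574 + I*sqrt(59))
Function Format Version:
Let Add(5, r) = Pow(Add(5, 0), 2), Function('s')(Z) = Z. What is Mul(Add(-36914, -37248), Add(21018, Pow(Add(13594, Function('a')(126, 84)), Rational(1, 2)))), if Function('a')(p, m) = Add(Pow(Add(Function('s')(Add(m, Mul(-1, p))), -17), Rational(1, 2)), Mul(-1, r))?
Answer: Add(-1558736916, Mul(-74162, Pow(Add(13574, Mul(I, Pow(59, Rational(1, 2)))), Rational(1, 2)))) ≈ Add(-1.5674e+9, Mul(-2444.7, I))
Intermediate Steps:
r = 20 (r = Add(-5, Pow(Add(5, 0), 2)) = Add(-5, Pow(5, 2)) = Add(-5, 25) = 20)
Function('a')(p, m) = Add(-20, Pow(Add(-17, m, Mul(-1, p)), Rational(1, 2))) (Function('a')(p, m) = Add(Pow(Add(Add(m, Mul(-1, p)), -17), Rational(1, 2)), Mul(-1, 20)) = Add(Pow(Add(-17, m, Mul(-1, p)), Rational(1, 2)), -20) = Add(-20, Pow(Add(-17, m, Mul(-1, p)), Rational(1, 2))))
Mul(Add(-36914, -37248), Add(21018, Pow(Add(13594, Function('a')(126, 84)), Rational(1, 2)))) = Mul(Add(-36914, -37248), Add(21018, Pow(Add(13594, Add(-20, Pow(Add(-17, 84, Mul(-1, 126)), Rational(1, 2)))), Rational(1, 2)))) = Mul(-74162, Add(21018, Pow(Add(13594, Add(-20, Pow(Add(-17, 84, -126), Rational(1, 2)))), Rational(1, 2)))) = Mul(-74162, Add(21018, Pow(Add(13594, Add(-20, Pow(-59, Rational(1, 2)))), Rational(1, 2)))) = Mul(-74162, Add(21018, Pow(Add(13594, Add(-20, Mul(I, Pow(59, Rational(1, 2))))), Rational(1, 2)))) = Mul(-74162, Add(21018, Pow(Add(13574, Mul(I, Pow(59, Rational(1, 2)))), Rational(1, 2)))) = Add(-1558736916, Mul(-74162, Pow(Add(13574, Mul(I, Pow(59, Rational(1, 2)))), Rational(1, 2))))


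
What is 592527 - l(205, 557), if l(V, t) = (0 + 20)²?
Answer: 592127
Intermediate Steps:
l(V, t) = 400 (l(V, t) = 20² = 400)
592527 - l(205, 557) = 592527 - 1*400 = 592527 - 400 = 592127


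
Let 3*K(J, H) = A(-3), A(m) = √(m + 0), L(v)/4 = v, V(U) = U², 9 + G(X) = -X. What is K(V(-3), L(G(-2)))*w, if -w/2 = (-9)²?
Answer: -54*I*√3 ≈ -93.531*I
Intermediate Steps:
G(X) = -9 - X
L(v) = 4*v
A(m) = √m
K(J, H) = I*√3/3 (K(J, H) = √(-3)/3 = (I*√3)/3 = I*√3/3)
w = -162 (w = -2*(-9)² = -2*81 = -162)
K(V(-3), L(G(-2)))*w = (I*√3/3)*(-162) = -54*I*√3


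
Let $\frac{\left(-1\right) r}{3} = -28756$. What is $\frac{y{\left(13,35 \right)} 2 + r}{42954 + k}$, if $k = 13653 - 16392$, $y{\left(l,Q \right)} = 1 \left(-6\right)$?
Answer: $\frac{28752}{13405} \approx 2.1449$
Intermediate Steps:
$y{\left(l,Q \right)} = -6$
$k = -2739$
$r = 86268$ ($r = \left(-3\right) \left(-28756\right) = 86268$)
$\frac{y{\left(13,35 \right)} 2 + r}{42954 + k} = \frac{\left(-6\right) 2 + 86268}{42954 - 2739} = \frac{-12 + 86268}{40215} = 86256 \cdot \frac{1}{40215} = \frac{28752}{13405}$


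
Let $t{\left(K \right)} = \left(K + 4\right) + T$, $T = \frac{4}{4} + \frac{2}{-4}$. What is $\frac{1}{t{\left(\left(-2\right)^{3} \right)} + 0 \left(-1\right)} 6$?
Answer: $- \frac{12}{7} \approx -1.7143$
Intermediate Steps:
$T = \frac{1}{2}$ ($T = 4 \cdot \frac{1}{4} + 2 \left(- \frac{1}{4}\right) = 1 - \frac{1}{2} = \frac{1}{2} \approx 0.5$)
$t{\left(K \right)} = \frac{9}{2} + K$ ($t{\left(K \right)} = \left(K + 4\right) + \frac{1}{2} = \left(4 + K\right) + \frac{1}{2} = \frac{9}{2} + K$)
$\frac{1}{t{\left(\left(-2\right)^{3} \right)} + 0 \left(-1\right)} 6 = \frac{1}{\left(\frac{9}{2} + \left(-2\right)^{3}\right) + 0 \left(-1\right)} 6 = \frac{1}{\left(\frac{9}{2} - 8\right) + 0} \cdot 6 = \frac{1}{- \frac{7}{2} + 0} \cdot 6 = \frac{1}{- \frac{7}{2}} \cdot 6 = \left(- \frac{2}{7}\right) 6 = - \frac{12}{7}$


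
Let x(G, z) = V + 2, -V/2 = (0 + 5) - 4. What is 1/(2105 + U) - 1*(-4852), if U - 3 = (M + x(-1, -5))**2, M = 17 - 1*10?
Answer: 10465765/2157 ≈ 4852.0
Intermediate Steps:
V = -2 (V = -2*((0 + 5) - 4) = -2*(5 - 4) = -2*1 = -2)
x(G, z) = 0 (x(G, z) = -2 + 2 = 0)
M = 7 (M = 17 - 10 = 7)
U = 52 (U = 3 + (7 + 0)**2 = 3 + 7**2 = 3 + 49 = 52)
1/(2105 + U) - 1*(-4852) = 1/(2105 + 52) - 1*(-4852) = 1/2157 + 4852 = 10465765/2157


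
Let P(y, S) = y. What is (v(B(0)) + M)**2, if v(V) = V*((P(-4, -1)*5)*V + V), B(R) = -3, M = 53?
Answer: 13924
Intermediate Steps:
v(V) = -19*V**2 (v(V) = V*((-4*5)*V + V) = V*(-20*V + V) = V*(-19*V) = -19*V**2)
(v(B(0)) + M)**2 = (-19*(-3)**2 + 53)**2 = (-19*9 + 53)**2 = (-171 + 53)**2 = (-118)**2 = 13924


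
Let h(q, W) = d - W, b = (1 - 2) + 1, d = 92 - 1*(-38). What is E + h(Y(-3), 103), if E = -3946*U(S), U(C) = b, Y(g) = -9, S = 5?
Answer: 27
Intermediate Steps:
d = 130 (d = 92 + 38 = 130)
b = 0 (b = -1 + 1 = 0)
U(C) = 0
h(q, W) = 130 - W
E = 0 (E = -3946*0 = 0)
E + h(Y(-3), 103) = 0 + (130 - 1*103) = 0 + (130 - 103) = 0 + 27 = 27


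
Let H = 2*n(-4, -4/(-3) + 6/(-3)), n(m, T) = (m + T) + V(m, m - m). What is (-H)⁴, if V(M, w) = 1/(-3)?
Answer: 10000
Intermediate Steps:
V(M, w) = -⅓
n(m, T) = -⅓ + T + m (n(m, T) = (m + T) - ⅓ = (T + m) - ⅓ = -⅓ + T + m)
H = -10 (H = 2*(-⅓ + (-4/(-3) + 6/(-3)) - 4) = 2*(-⅓ + (-4*(-⅓) + 6*(-⅓)) - 4) = 2*(-⅓ + (4/3 - 2) - 4) = 2*(-⅓ - ⅔ - 4) = 2*(-5) = -10)
(-H)⁴ = (-1*(-10))⁴ = 10⁴ = 10000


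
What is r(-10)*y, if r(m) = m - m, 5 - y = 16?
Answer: 0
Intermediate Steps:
y = -11 (y = 5 - 1*16 = 5 - 16 = -11)
r(m) = 0
r(-10)*y = 0*(-11) = 0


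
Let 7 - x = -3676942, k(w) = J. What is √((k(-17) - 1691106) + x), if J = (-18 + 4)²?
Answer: 9*√24519 ≈ 1409.3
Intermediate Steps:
J = 196 (J = (-14)² = 196)
k(w) = 196
x = 3676949 (x = 7 - 1*(-3676942) = 7 + 3676942 = 3676949)
√((k(-17) - 1691106) + x) = √((196 - 1691106) + 3676949) = √(-1690910 + 3676949) = √1986039 = 9*√24519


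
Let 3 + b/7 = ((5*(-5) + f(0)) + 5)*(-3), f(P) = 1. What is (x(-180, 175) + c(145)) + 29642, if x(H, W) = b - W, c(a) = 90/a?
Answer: 865523/29 ≈ 29846.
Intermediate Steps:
b = 378 (b = -21 + 7*(((5*(-5) + 1) + 5)*(-3)) = -21 + 7*(((-25 + 1) + 5)*(-3)) = -21 + 7*((-24 + 5)*(-3)) = -21 + 7*(-19*(-3)) = -21 + 7*57 = -21 + 399 = 378)
x(H, W) = 378 - W
(x(-180, 175) + c(145)) + 29642 = ((378 - 1*175) + 90/145) + 29642 = ((378 - 175) + 90*(1/145)) + 29642 = (203 + 18/29) + 29642 = 5905/29 + 29642 = 865523/29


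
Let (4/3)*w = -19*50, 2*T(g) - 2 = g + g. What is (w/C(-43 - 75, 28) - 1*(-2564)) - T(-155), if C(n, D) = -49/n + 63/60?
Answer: 203088/91 ≈ 2231.7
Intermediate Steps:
T(g) = 1 + g (T(g) = 1 + (g + g)/2 = 1 + (2*g)/2 = 1 + g)
C(n, D) = 21/20 - 49/n (C(n, D) = -49/n + 63*(1/60) = -49/n + 21/20 = 21/20 - 49/n)
w = -1425/2 (w = 3*(-19*50)/4 = (3/4)*(-950) = -1425/2 ≈ -712.50)
(w/C(-43 - 75, 28) - 1*(-2564)) - T(-155) = (-1425/(2*(21/20 - 49/(-43 - 75))) - 1*(-2564)) - (1 - 155) = (-1425/(2*(21/20 - 49/(-118))) + 2564) - 1*(-154) = (-1425/(2*(21/20 - 49*(-1/118))) + 2564) + 154 = (-1425/(2*(21/20 + 49/118)) + 2564) + 154 = (-1425/(2*1729/1180) + 2564) + 154 = (-1425/2*1180/1729 + 2564) + 154 = (-44250/91 + 2564) + 154 = 189074/91 + 154 = 203088/91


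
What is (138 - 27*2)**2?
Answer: 7056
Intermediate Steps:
(138 - 27*2)**2 = (138 - 54)**2 = 84**2 = 7056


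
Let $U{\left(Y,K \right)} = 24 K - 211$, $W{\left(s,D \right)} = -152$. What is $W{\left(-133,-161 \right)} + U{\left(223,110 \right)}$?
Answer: $2277$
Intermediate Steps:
$U{\left(Y,K \right)} = -211 + 24 K$
$W{\left(-133,-161 \right)} + U{\left(223,110 \right)} = -152 + \left(-211 + 24 \cdot 110\right) = -152 + \left(-211 + 2640\right) = -152 + 2429 = 2277$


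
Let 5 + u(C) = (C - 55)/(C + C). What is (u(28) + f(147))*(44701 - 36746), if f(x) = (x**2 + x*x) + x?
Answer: 19315798015/56 ≈ 3.4493e+8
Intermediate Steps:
u(C) = -5 + (-55 + C)/(2*C) (u(C) = -5 + (C - 55)/(C + C) = -5 + (-55 + C)/((2*C)) = -5 + (-55 + C)*(1/(2*C)) = -5 + (-55 + C)/(2*C))
f(x) = x + 2*x**2 (f(x) = (x**2 + x**2) + x = 2*x**2 + x = x + 2*x**2)
(u(28) + f(147))*(44701 - 36746) = ((1/2)*(-55 - 9*28)/28 + 147*(1 + 2*147))*(44701 - 36746) = ((1/2)*(1/28)*(-55 - 252) + 147*(1 + 294))*7955 = ((1/2)*(1/28)*(-307) + 147*295)*7955 = (-307/56 + 43365)*7955 = (2428133/56)*7955 = 19315798015/56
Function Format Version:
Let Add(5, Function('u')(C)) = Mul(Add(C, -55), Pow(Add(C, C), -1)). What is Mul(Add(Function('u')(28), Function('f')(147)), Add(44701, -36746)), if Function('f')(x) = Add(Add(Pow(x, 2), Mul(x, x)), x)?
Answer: Rational(19315798015, 56) ≈ 3.4493e+8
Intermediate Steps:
Function('u')(C) = Add(-5, Mul(Rational(1, 2), Pow(C, -1), Add(-55, C))) (Function('u')(C) = Add(-5, Mul(Add(C, -55), Pow(Add(C, C), -1))) = Add(-5, Mul(Add(-55, C), Pow(Mul(2, C), -1))) = Add(-5, Mul(Add(-55, C), Mul(Rational(1, 2), Pow(C, -1)))) = Add(-5, Mul(Rational(1, 2), Pow(C, -1), Add(-55, C))))
Function('f')(x) = Add(x, Mul(2, Pow(x, 2))) (Function('f')(x) = Add(Add(Pow(x, 2), Pow(x, 2)), x) = Add(Mul(2, Pow(x, 2)), x) = Add(x, Mul(2, Pow(x, 2))))
Mul(Add(Function('u')(28), Function('f')(147)), Add(44701, -36746)) = Mul(Add(Mul(Rational(1, 2), Pow(28, -1), Add(-55, Mul(-9, 28))), Mul(147, Add(1, Mul(2, 147)))), Add(44701, -36746)) = Mul(Add(Mul(Rational(1, 2), Rational(1, 28), Add(-55, -252)), Mul(147, Add(1, 294))), 7955) = Mul(Add(Mul(Rational(1, 2), Rational(1, 28), -307), Mul(147, 295)), 7955) = Mul(Add(Rational(-307, 56), 43365), 7955) = Mul(Rational(2428133, 56), 7955) = Rational(19315798015, 56)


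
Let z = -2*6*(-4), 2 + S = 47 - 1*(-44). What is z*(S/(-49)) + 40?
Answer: -2312/49 ≈ -47.184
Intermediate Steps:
S = 89 (S = -2 + (47 - 1*(-44)) = -2 + (47 + 44) = -2 + 91 = 89)
z = 48 (z = -12*(-4) = 48)
z*(S/(-49)) + 40 = 48*(89/(-49)) + 40 = 48*(89*(-1/49)) + 40 = 48*(-89/49) + 40 = -4272/49 + 40 = -2312/49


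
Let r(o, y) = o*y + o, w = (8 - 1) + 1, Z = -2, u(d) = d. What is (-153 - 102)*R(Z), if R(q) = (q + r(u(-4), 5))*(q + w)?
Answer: 39780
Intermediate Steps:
w = 8 (w = 7 + 1 = 8)
r(o, y) = o + o*y
R(q) = (-24 + q)*(8 + q) (R(q) = (q - 4*(1 + 5))*(q + 8) = (q - 4*6)*(8 + q) = (q - 24)*(8 + q) = (-24 + q)*(8 + q))
(-153 - 102)*R(Z) = (-153 - 102)*(-192 + (-2)² - 16*(-2)) = -255*(-192 + 4 + 32) = -255*(-156) = 39780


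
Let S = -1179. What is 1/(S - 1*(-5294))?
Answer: 1/4115 ≈ 0.00024301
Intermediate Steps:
1/(S - 1*(-5294)) = 1/(-1179 - 1*(-5294)) = 1/(-1179 + 5294) = 1/4115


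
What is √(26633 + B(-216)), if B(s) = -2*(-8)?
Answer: 9*√329 ≈ 163.25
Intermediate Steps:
B(s) = 16
√(26633 + B(-216)) = √(26633 + 16) = √26649 = 9*√329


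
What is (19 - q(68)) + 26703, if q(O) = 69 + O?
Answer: 26585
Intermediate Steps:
(19 - q(68)) + 26703 = (19 - (69 + 68)) + 26703 = (19 - 1*137) + 26703 = (19 - 137) + 26703 = -118 + 26703 = 26585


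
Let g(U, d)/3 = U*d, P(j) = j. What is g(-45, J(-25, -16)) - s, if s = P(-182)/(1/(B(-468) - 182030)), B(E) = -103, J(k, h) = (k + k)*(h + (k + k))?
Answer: -33593706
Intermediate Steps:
J(k, h) = 2*k*(h + 2*k) (J(k, h) = (2*k)*(h + 2*k) = 2*k*(h + 2*k))
s = 33148206 (s = -182/(1/(-103 - 182030)) = -182/(1/(-182133)) = -182/(-1/182133) = -182*(-182133) = 33148206)
g(U, d) = 3*U*d (g(U, d) = 3*(U*d) = 3*U*d)
g(-45, J(-25, -16)) - s = 3*(-45)*(2*(-25)*(-16 + 2*(-25))) - 1*33148206 = 3*(-45)*(2*(-25)*(-16 - 50)) - 33148206 = 3*(-45)*(2*(-25)*(-66)) - 33148206 = 3*(-45)*3300 - 33148206 = -445500 - 33148206 = -33593706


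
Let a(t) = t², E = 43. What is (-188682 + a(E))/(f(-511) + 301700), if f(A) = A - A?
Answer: -186833/301700 ≈ -0.61927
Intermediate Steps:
f(A) = 0
(-188682 + a(E))/(f(-511) + 301700) = (-188682 + 43²)/(0 + 301700) = (-188682 + 1849)/301700 = -186833*1/301700 = -186833/301700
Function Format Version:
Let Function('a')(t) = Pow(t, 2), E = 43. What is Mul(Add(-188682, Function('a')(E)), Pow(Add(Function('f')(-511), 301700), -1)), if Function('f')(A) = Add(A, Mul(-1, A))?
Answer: Rational(-186833, 301700) ≈ -0.61927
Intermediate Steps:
Function('f')(A) = 0
Mul(Add(-188682, Function('a')(E)), Pow(Add(Function('f')(-511), 301700), -1)) = Mul(Add(-188682, Pow(43, 2)), Pow(Add(0, 301700), -1)) = Mul(Add(-188682, 1849), Pow(301700, -1)) = Mul(-186833, Rational(1, 301700)) = Rational(-186833, 301700)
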